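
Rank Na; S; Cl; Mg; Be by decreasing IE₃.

The third ionization energy removes an electron from the +2 ion. For each element: Na²⁺ is already 1 electron into the core; S²⁺ still has 4 valence electrons; Cl²⁺ still has 5 valence electrons; Mg²⁺ is the bare [Ne] core; Be²⁺ is the bare [He] core.
Breaking into a closed-shell core is much more expensive than removing a leftover valence electron — Na, Mg and Be have the largest IE_3 here.
Valence configurations: S²⁺ [Ne]3s²3p², Cl²⁺ [Ne]3s²3p³.
Approximate IE_3 values (kJ/mol): Na 6910, S 3357, Cl 3822, Mg 7733, Be 14849.
Hence IE_3: S < Cl < Na < Mg < Be.

Be > Mg > Na > Cl > S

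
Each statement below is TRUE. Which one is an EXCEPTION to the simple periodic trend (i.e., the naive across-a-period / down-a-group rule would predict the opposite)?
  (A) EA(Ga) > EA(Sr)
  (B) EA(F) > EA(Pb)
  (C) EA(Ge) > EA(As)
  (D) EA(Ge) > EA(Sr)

The general trend: electron affinity increases across a period and decreases down a group.
(A) Ga (period 4, group 13) vs Sr (period 5, group 2): the stated order agrees with the simple trend.
(B) F (period 2, group 17) vs Pb (period 6, group 14): the stated order agrees with the simple trend.
(C) Ge (period 4, group 14) vs As (period 4, group 15): the stated order contradicts the simple trend.
(D) Ge (period 4, group 14) vs Sr (period 5, group 2): the stated order agrees with the simple trend.
The exception is (C): adding an electron to As's half-filled 4p³ is unfavourable, so Ge (4p²) has the more exothermic EA.

(C)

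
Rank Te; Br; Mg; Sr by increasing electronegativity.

EN rises left→right (higher Z_eff, smaller atoms) and falls top→bottom (larger, more shielded atoms).
Neither a single period nor a single group — weigh both effects.
Mg > Sr: they share group 2; the group trend gives Mg the larger value.
Te > Mg: period and group pull opposite ways; the across-period shift dominates (2.10 vs 1.31).
Br > Te: relative to Te, both the across-period and down-group shifts push Br's electronegativity up.
Approximate values (Pauling): Mg 1.31, Br 2.96, Sr 0.95, Te 2.10.
So from lowest to highest: Sr < Mg < Te < Br.

Sr < Mg < Te < Br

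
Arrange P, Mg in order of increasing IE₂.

IE_2 is the cost of taking one more electron from the +1 cation: P⁺ still has 4 valence electrons; Mg⁺ still has 1 valence electron.
All are still removing valence electrons, so compare the +1 ions as you would atoms: IE_2 generally rises across a period (higher Z_eff) and falls down a group (larger shell), subject to the usual subshell exceptions.
Valence configurations: P⁺ [Ne]3s²3p², Mg⁺ [Ne]3s¹.
The numbers (kJ/mol): P 1907, Mg 1451.
Overall IE_2 order: Mg < P.

Mg < P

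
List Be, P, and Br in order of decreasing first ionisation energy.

Br, P, Be

Be is in period 2, group 2; P is in period 3, group 15; Br is in period 4, group 17.
Removing the outermost electron gets harder across a period and easier down a group.
These span different periods and groups, so the two trends combine.
P > Be: period and group pull opposite ways; the across-period shift dominates (1012 vs 900 kJ/mol).
Br > P: period and group pull opposite ways; the across-period shift dominates (1140 vs 1012 kJ/mol).
For reference (kJ/mol): Be 900, P 1012, Br 1140.
So from highest to lowest: Br > P > Be.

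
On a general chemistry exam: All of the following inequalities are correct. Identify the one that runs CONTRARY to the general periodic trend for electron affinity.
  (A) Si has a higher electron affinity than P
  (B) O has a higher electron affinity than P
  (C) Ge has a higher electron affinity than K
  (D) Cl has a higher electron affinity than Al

The general trend: electron affinity increases across a period and decreases down a group.
(A) Si (period 3, group 14) vs P (period 3, group 15): the stated order contradicts the simple trend.
(B) O (period 2, group 16) vs P (period 3, group 15): the stated order agrees with the simple trend.
(C) Ge (period 4, group 14) vs K (period 4, group 1): the stated order agrees with the simple trend.
(D) Cl (period 3, group 17) vs Al (period 3, group 13): the stated order agrees with the simple trend.
The exception is (A): adding an electron to P's half-filled 3p³ is unfavourable, so Si (3p²) has the more exothermic EA.

(A)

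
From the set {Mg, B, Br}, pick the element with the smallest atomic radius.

B

B is in period 2, group 13; Mg is in period 3, group 2; Br is in period 4, group 17.
Radius decreases left→right (rising Z_eff, same n) and increases top→bottom (higher n).
Here both period and group differ, so the two effects have to be weighed against each other.
Br > B: period and group pull opposite ways; the down-group shift dominates (114 vs 85 pm).
Mg > Br: period and group pull opposite ways; the across-period shift dominates (139 vs 114 pm).
For reference (pm): B 85, Mg 139, Br 114.
The smallest atomic radius among these belongs to B.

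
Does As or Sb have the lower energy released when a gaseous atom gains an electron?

As is in period 4, group 15; Sb is in period 5, group 15.
Electron affinity generally becomes more exothermic across a period toward the halogens and less exothermic down a group.
All are in group 15; the group trend (electron affinity increases up the group) applies, with the exception below.
Note the exception: Sb has a higher electron affinity than As, contrary to the simple trend — both are half-filled np³, but the pairing/repulsion penalty for the added electron shrinks as the p orbitals become larger and more diffuse down the group, and for Sb that outweighs the weaker nuclear attraction.
For reference (kJ/mol): As 78, Sb 103.
So As has the lower energy released when a gaseous atom gains an electron (As < Sb).

As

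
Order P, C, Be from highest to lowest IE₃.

After 2 electrons have been removed, what remains? P²⁺ still has 3 valence electrons; C²⁺ still has 2 valence electrons; Be²⁺ is the bare [He] core.
Pulling an electron out of a noble-gas core costs far more than removing a remaining valence electron, so Be sits at the high end of IE_3.
Valence configurations: P²⁺ [Ne]3s²3p¹, C²⁺ [He]2s².
Tabulated IE_3 (kJ/mol): P 2914, C 4620, Be 14849.
So the third ionization energies run P < C < Be.

Be > C > P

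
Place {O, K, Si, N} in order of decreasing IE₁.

N, O, Si, K

N is in period 2, group 15; O is in period 2, group 16; Si is in period 3, group 14; K is in period 4, group 1.
IE₁ increases left→right with effective nuclear charge and decreases top→bottom as the valence shell moves farther out.
These span different periods and groups, so the two trends combine.
Si > K: both effects reinforce here, so Si is clearly the higher of the two.
O > Si: relative to Si, both the across-period and down-group shifts push O's first ionization energy up.
N > O: this pair runs against the simple trend — see the exception note.
Note the exception: N has a higher first ionization energy than O, contrary to the simple trend — pairing an electron in O's 2p⁴ costs repulsion energy, so O ionizes more easily than half-filled N (2p³).
For reference (kJ/mol): N 1402, O 1314, Si 786, K 419.
So from highest to lowest: N > O > Si > K.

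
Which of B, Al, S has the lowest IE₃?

Al

After 2 electrons have been removed, what remains? B²⁺ still has 1 valence electron; Al²⁺ still has 1 valence electron; S²⁺ still has 4 valence electrons.
All are still removing valence electrons, so compare the +2 ions as you would atoms: IE_3 generally rises across a period (higher Z_eff) and falls down a group (larger shell), subject to the usual subshell exceptions.
Valence configurations: B²⁺ [He]2s¹, Al²⁺ [Ne]3s¹, S²⁺ [Ne]3s²3p².
Tabulated IE_3 (kJ/mol): B 3660, Al 2745, S 3357.
Putting it together, IE_3: Al < S < B.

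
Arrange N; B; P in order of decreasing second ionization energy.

After 1 electron has been removed, what remains? N⁺ still has 4 valence electrons; B⁺ still has 2 valence electrons; P⁺ still has 4 valence electrons.
All are still removing valence electrons, so compare the +1 ions as you would atoms: IE_2 generally rises across a period (higher Z_eff) and falls down a group (larger shell), subject to the usual subshell exceptions.
Valence configurations: N⁺ [He]2s²2p², B⁺ [He]2s², P⁺ [Ne]3s²3p².
The numbers (kJ/mol): N 2856, B 2427, P 1907.
Overall IE_2 order: P < B < N.

N > B > P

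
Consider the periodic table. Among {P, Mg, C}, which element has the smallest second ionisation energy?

Mg

Consider each +1 ion: P⁺ still has 4 valence electrons; Mg⁺ still has 1 valence electron; C⁺ still has 3 valence electrons.
All are still removing valence electrons, so compare the +1 ions as you would atoms: IE_2 generally rises across a period (higher Z_eff) and falls down a group (larger shell), subject to the usual subshell exceptions.
Valence configurations: P⁺ [Ne]3s²3p², Mg⁺ [Ne]3s¹, C⁺ [He]2s²2p¹.
Approximate IE_2 values (kJ/mol): P 1907, Mg 1451, C 2353.
Hence IE_2: Mg < P < C.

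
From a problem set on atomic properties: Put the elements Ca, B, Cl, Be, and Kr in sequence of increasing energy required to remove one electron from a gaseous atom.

Ca < B < Be < Cl < Kr

Be is in period 2, group 2; B is in period 2, group 13; Cl is in period 3, group 17; Ca is in period 4, group 2; Kr is in period 4, group 18.
First ionization energy rises across a period (greater Z_eff holds electrons more tightly) and falls down a group (valence electrons are farther from the nucleus).
Here both period and group differ, so the two effects have to be weighed against each other.
B > Ca: relative to Ca, both the across-period and down-group shifts push B's first ionization energy up.
Be > B: this pair runs against the simple trend — see the exception note.
Cl > Be: period and group pull opposite ways; the across-period shift dominates (1251 vs 900 kJ/mol).
Kr > Cl: the two effects oppose for this pair; the across-period effect wins (1351 vs 1251 kJ/mol).
Note the exception: Be has a higher first ionization energy than B, contrary to the simple trend — removing B's lone 2p electron is easier than breaking Be's filled 2s².
Approximate values (kJ/mol): Be 900, B 801, Cl 1251, Ca 590, Kr 1351.
So from lowest to highest: Ca < B < Be < Cl < Kr.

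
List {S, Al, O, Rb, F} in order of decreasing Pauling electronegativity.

O is in period 2, group 16; F is in period 2, group 17; Al is in period 3, group 13; S is in period 3, group 16; Rb is in period 5, group 1.
Smaller atoms with higher effective nuclear charge are more electronegative.
These span different periods and groups, so the two trends combine.
Al > Rb: relative to Rb, both the across-period and down-group shifts push Al's electronegativity up.
S > Al: S lies to the right of Al in period 3, so the across-period effect alone puts S higher.
O > S: they share group 16; the group trend gives O the larger value.
F > O: F lies to the right of O in period 2, so the across-period effect alone puts F higher.
Approximate values (Pauling): O 3.44, F 3.98, Al 1.61, S 2.58, Rb 0.82.
So from highest to lowest: F > O > S > Al > Rb.

F > O > S > Al > Rb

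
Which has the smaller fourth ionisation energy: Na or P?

The fourth ionization energy removes an electron from the +3 ion. For each element: Na³⁺ is already 2 electrons into the core; P³⁺ still has 2 valence electrons.
Core electrons are held far more tightly than valence electrons, so Na tops the IE_4 order.
Tabulated IE_4 (kJ/mol): Na 9543, P 4964.
Overall IE_4 order: P < Na.

P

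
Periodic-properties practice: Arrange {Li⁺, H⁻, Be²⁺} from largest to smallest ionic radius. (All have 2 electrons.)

H⁻, Li⁺, Be²⁺

All of these have 2 electrons, so size is governed by nuclear charge alone: the more protons, the stronger the pull on the same electron cloud, and the smaller the ion.
Nuclear charges: Be²⁺ (Z=4), Li⁺ (Z=3), H⁻ (Z=1).
Largest to smallest: H⁻ > Li⁺ > Be²⁺.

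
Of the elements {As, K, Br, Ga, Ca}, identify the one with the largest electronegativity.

K is in period 4, group 1; Ca is in period 4, group 2; Ga is in period 4, group 13; As is in period 4, group 15; Br is in period 4, group 17.
Electronegativity increases across a period and decreases down a group, tracking effective nuclear charge and atomic size.
All lie in period 4, so electronegativity increases left to right.
The largest electronegativity among these belongs to Br.

Br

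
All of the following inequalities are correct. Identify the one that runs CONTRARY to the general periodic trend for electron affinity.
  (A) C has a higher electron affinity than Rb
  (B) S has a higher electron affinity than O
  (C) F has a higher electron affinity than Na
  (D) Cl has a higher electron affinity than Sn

The general trend: electron affinity increases across a period and decreases down a group.
(A) C (period 2, group 14) vs Rb (period 5, group 1): the stated order agrees with the simple trend.
(B) S (period 3, group 16) vs O (period 2, group 16): the stated order contradicts the simple trend.
(C) F (period 2, group 17) vs Na (period 3, group 1): the stated order agrees with the simple trend.
(D) Cl (period 3, group 17) vs Sn (period 5, group 14): the stated order agrees with the simple trend.
The exception is (B): the compact 2p subshell of O repels the added electron more than S's larger 3p does.

(B)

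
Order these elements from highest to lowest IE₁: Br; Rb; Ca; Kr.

Kr > Br > Ca > Rb

Ca is in period 4, group 2; Br is in period 4, group 17; Kr is in period 4, group 18; Rb is in period 5, group 1.
First ionization energy rises across a period (greater Z_eff holds electrons more tightly) and falls down a group (valence electrons are farther from the nucleus).
These span different periods and groups, so the two trends combine.
Ca > Rb: both effects reinforce here, so Ca is clearly the higher of the two.
Br > Ca: Br lies to the right of Ca in period 4, so the across-period effect alone puts Br higher.
Kr > Br: both are in period 4; the period trend gives Kr the larger value.
For reference (kJ/mol): Ca 590, Br 1140, Kr 1351, Rb 403.
So from highest to lowest: Kr > Br > Ca > Rb.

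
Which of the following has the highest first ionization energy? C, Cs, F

C is in period 2, group 14; F is in period 2, group 17; Cs is in period 6, group 1.
Removing the outermost electron gets harder across a period and easier down a group.
These span different periods and groups, so the two trends combine.
C > Cs: relative to Cs, both the across-period and down-group shifts push C's first ionization energy up.
F > C: F lies to the right of C in period 2, so the across-period effect alone puts F higher.
For reference (kJ/mol): C 1086, F 1681, Cs 376.
The highest first ionization energy among these belongs to F.

F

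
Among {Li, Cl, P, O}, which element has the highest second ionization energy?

Li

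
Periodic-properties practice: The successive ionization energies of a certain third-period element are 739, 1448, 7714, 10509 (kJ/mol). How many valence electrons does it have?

2

Look for the largest jump between consecutive ionization energies: IE3/IE2 ≈ 5.3, far larger than any earlier ratio.
That jump marks the point where a core electron is being removed. So the atom has 2 valence electrons.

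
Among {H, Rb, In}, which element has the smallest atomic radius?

Radius decreases left→right (rising Z_eff, same n) and increases top→bottom (higher n).
These span different periods and groups, so the two trends combine.
In > H: period and group pull opposite ways; the down-group shift dominates (142 vs 32 pm).
Rb > In: Rb lies to the left of In in period 5, so the across-period effect alone puts Rb larger.
For reference (pm): H 32, Rb 210, In 142.
The smallest atomic radius among these belongs to H.

H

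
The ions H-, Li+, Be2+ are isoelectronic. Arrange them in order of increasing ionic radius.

Be2+, Li+, H-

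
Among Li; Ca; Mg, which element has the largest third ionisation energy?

IE_3 is the cost of taking one more electron from the +2 cation: Li²⁺ is already 1 electron into the core; Ca²⁺ is the bare [Ar] core; Mg²⁺ is the bare [Ne] core.
All of these are removing an electron from a noble-gas core or deeper; the smaller core (lower principal quantum number) is held far more tightly, and within a period the higher nuclear charge binds the same core more tightly.
Tabulated IE_3 (kJ/mol): Li 11815, Ca 4912, Mg 7733.
Hence IE_3: Ca < Mg < Li.

Li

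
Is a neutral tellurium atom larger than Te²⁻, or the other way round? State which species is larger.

Te²⁻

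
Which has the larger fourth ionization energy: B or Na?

Consider each +3 ion: B³⁺ is the bare [He] core; Na³⁺ is already 2 electrons into the core.
All of these are removing an electron from a noble-gas core or deeper; the smaller core (lower principal quantum number) is held far more tightly, and within a period the higher nuclear charge binds the same core more tightly.
Tabulated IE_4 (kJ/mol): B 25026, Na 9543.
So the fourth ionization energies run Na < B.

B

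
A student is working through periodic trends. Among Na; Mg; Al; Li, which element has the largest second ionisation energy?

Li

IE_2 is the cost of taking one more electron from the +1 cation: Na⁺ is the bare [Ne] core; Mg⁺ still has 1 valence electron; Al⁺ still has 2 valence electrons; Li⁺ is the bare [He] core.
Pulling an electron out of a noble-gas core costs far more than removing a remaining valence electron, so Na and Li sit at the high end of IE_2.
Valence configurations: Mg⁺ [Ne]3s¹, Al⁺ [Ne]3s².
Tabulated IE_2 (kJ/mol): Na 4562, Mg 1451, Al 1817, Li 7298.
So the second ionization energies run Mg < Al < Na < Li.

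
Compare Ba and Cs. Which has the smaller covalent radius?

Ba

Cs is in period 6, group 1; Ba is in period 6, group 2.
Moving right in a period, electrons are added to the same shell under a stronger nuclear pull, so atoms get smaller; moving down, a new shell is opened and atoms get larger.
All lie in period 6, so atomic radius increases right to left.
So Ba has the smaller covalent radius (Ba < Cs).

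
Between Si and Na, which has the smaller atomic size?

Si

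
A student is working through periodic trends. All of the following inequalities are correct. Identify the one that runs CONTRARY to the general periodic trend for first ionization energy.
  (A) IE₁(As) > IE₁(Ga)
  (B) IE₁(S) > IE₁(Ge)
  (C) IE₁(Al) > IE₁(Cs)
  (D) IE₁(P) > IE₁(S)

(D)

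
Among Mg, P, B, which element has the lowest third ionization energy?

P

After 2 electrons have been removed, what remains? Mg²⁺ is the bare [Ne] core; P²⁺ still has 3 valence electrons; B²⁺ still has 1 valence electron.
Breaking into a closed-shell core is much more expensive than removing a leftover valence electron — Mg has the largest IE_3 here.
Valence configurations: P²⁺ [Ne]3s²3p¹, B²⁺ [He]2s¹.
Approximate IE_3 values (kJ/mol): Mg 7733, P 2914, B 3660.
Putting it together, IE_3: P < B < Mg.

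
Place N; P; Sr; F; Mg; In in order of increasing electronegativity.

Sr, Mg, In, P, N, F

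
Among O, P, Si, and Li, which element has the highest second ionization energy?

IE_2 is the cost of taking one more electron from the +1 cation: O⁺ still has 5 valence electrons; P⁺ still has 4 valence electrons; Si⁺ still has 3 valence electrons; Li⁺ is the bare [He] core.
Breaking into a closed-shell core is much more expensive than removing a leftover valence electron — Li has the largest IE_2 here.
Valence configurations: O⁺ [He]2s²2p³, P⁺ [Ne]3s²3p², Si⁺ [Ne]3s²3p¹.
Approximate IE_2 values (kJ/mol): O 3388, P 1907, Si 1577, Li 7298.
Hence IE_2: Si < P < O < Li.

Li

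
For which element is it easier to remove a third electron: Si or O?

After 2 electrons have been removed, what remains? Si²⁺ still has 2 valence electrons; O²⁺ still has 4 valence electrons.
All are still removing valence electrons, so compare the +2 ions as you would atoms: IE_3 generally rises across a period (higher Z_eff) and falls down a group (larger shell), subject to the usual subshell exceptions.
Valence configurations: Si²⁺ [Ne]3s², O²⁺ [He]2s²2p².
Tabulated IE_3 (kJ/mol): Si 3232, O 5300.
So the third ionization energies run Si < O.

Si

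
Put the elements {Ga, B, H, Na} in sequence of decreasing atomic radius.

Na, Ga, B, H

Moving right in a period, electrons are added to the same shell under a stronger nuclear pull, so atoms get smaller; moving down, a new shell is opened and atoms get larger.
These span different periods and groups, so the two trends combine.
B > H: period and group pull opposite ways; the down-group shift dominates (85 vs 32 pm).
Ga > B: they share group 13; the group trend gives Ga the larger value.
Na > Ga: the two effects oppose for this pair; the across-period effect wins (155 vs 124 pm).
For reference (pm): H 32, B 85, Na 155, Ga 124.
So from largest to smallest: Na > Ga > B > H.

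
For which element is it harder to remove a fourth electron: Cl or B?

B

IE_4 is the cost of taking one more electron from the +3 cation: Cl³⁺ still has 4 valence electrons; B³⁺ is the bare [He] core.
Pulling an electron out of a noble-gas core costs far more than removing a remaining valence electron, so B sits at the high end of IE_4.
The numbers (kJ/mol): Cl 5159, B 25026.
Hence IE_4: Cl < B.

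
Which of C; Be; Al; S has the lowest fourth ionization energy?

IE_4 is the cost of taking one more electron from the +3 cation: C³⁺ still has 1 valence electron; Be³⁺ is already 1 electron into the core; Al³⁺ is the bare [Ne] core; S³⁺ still has 3 valence electrons.
Breaking into a closed-shell core is much more expensive than removing a leftover valence electron — Al and Be have the largest IE_4 here.
Valence configurations: C³⁺ [He]2s¹, S³⁺ [Ne]3s²3p¹.
Approximate IE_4 values (kJ/mol): C 6223, Be 21007, Al 11577, S 4556.
So the fourth ionization energies run S < C < Al < Be.

S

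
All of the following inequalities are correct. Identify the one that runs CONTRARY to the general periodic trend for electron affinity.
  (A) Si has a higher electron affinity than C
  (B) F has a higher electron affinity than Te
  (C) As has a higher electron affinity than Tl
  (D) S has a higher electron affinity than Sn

(A)

The general trend: electron affinity increases across a period and decreases down a group.
(A) Si (period 3, group 14) vs C (period 2, group 14): the stated order contradicts the simple trend.
(B) F (period 2, group 17) vs Te (period 5, group 16): the stated order agrees with the simple trend.
(C) As (period 4, group 15) vs Tl (period 6, group 13): the stated order agrees with the simple trend.
(D) S (period 3, group 16) vs Sn (period 5, group 14): the stated order agrees with the simple trend.
The exception is (A): Si's larger, more diffuse 3p orbitals accept an added electron slightly more readily than C's compact 2p.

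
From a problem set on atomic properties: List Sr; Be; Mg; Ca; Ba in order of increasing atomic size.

Atomic radius shrinks across a period as nuclear charge pulls the same shell inward, and grows down a group as new shells are added.
All are in group 2, so atomic radius increases down the group.
So from smallest to largest: Be < Mg < Ca < Sr < Ba.

Be, Mg, Ca, Sr, Ba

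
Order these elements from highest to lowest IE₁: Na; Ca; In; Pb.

Pb, Ca, In, Na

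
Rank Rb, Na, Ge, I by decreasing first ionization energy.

I, Ge, Na, Rb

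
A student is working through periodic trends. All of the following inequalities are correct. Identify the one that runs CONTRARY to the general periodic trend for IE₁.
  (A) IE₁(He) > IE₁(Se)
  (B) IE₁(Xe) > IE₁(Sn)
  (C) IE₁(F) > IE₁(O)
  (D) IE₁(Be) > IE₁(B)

(D)

The general trend: IE₁ increases across a period and decreases down a group.
(A) He (period 1, group 18) vs Se (period 4, group 16): the stated order agrees with the simple trend.
(B) Xe (period 5, group 18) vs Sn (period 5, group 14): the stated order agrees with the simple trend.
(C) F (period 2, group 17) vs O (period 2, group 16): the stated order agrees with the simple trend.
(D) Be (period 2, group 2) vs B (period 2, group 13): the stated order contradicts the simple trend.
The exception is (D): removing B's lone 2p electron is easier than breaking Be's filled 2s².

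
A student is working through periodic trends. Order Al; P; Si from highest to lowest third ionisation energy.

After 2 electrons have been removed, what remains? Al²⁺ still has 1 valence electron; P²⁺ still has 3 valence electrons; Si²⁺ still has 2 valence electrons.
All are still removing valence electrons, so compare the +2 ions as you would atoms: IE_3 generally rises across a period (higher Z_eff) and falls down a group (larger shell), subject to the usual subshell exceptions.
Valence configurations: Al²⁺ [Ne]3s¹, P²⁺ [Ne]3s²3p¹, Si²⁺ [Ne]3s².
P²⁺ loses a lone 3p electron whereas Si²⁺ must break into a filled 3s² pair, so IE_3(Si) > IE_3(P) even though P has the higher nuclear charge.
Tabulated IE_3 (kJ/mol): Al 2745, P 2914, Si 3232.
Hence IE_3: Al < P < Si.

Si > P > Al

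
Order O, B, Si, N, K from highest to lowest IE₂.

O > K > N > B > Si

After 1 electron has been removed, what remains? O⁺ still has 5 valence electrons; B⁺ still has 2 valence electrons; Si⁺ still has 3 valence electrons; N⁺ still has 4 valence electrons; K⁺ is the bare [Ar] core.
Usually core removal costs more than valence removal, but here the competition is close: a tightly held n=2 valence electron can cost more to remove than an n=3 core electron, so the actual values have to decide it.
Valence configurations: O⁺ [He]2s²2p³, B⁺ [He]2s², Si⁺ [Ne]3s²3p¹, N⁺ [He]2s²2p².
Approximate IE_2 values (kJ/mol): O 3388, B 2427, Si 1577, N 2856, K 3052.
So the second ionization energies run Si < B < N < K < O.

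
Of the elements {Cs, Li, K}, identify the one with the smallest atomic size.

Li

Li is in period 2, group 1; K is in period 4, group 1; Cs is in period 6, group 1.
Moving right in a period, electrons are added to the same shell under a stronger nuclear pull, so atoms get smaller; moving down, a new shell is opened and atoms get larger.
All are in group 1, so atomic radius increases down the group.
The smallest atomic size among these belongs to Li.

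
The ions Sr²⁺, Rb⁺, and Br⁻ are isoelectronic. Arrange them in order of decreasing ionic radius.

All of these have 36 electrons, so size is governed by nuclear charge alone: the more protons, the stronger the pull on the same electron cloud, and the smaller the ion.
Nuclear charges: Sr²⁺ (Z=38), Rb⁺ (Z=37), Br⁻ (Z=35).
Largest to smallest: Br⁻ > Rb⁺ > Sr²⁺.

Br⁻ > Rb⁺ > Sr²⁺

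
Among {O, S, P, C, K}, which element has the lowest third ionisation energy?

P

After 2 electrons have been removed, what remains? O²⁺ still has 4 valence electrons; S²⁺ still has 4 valence electrons; P²⁺ still has 3 valence electrons; C²⁺ still has 2 valence electrons; K²⁺ is already 1 electron into the core.
Usually core removal costs more than valence removal, but here the competition is close: a tightly held n=2 valence electron can cost more to remove than an n=3 core electron, so the actual values have to decide it.
Valence configurations: O²⁺ [He]2s²2p², S²⁺ [Ne]3s²3p², P²⁺ [Ne]3s²3p¹, C²⁺ [He]2s².
The numbers (kJ/mol): O 5300, S 3357, P 2914, C 4620, K 4420.
Hence IE_3: P < S < K < C < O.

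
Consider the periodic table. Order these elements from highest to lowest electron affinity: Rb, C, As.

C is in period 2, group 14; As is in period 4, group 15; Rb is in period 5, group 1.
EA tends to increase across a period and decrease down a group, though the pattern is less regular than for IE or radius.
Here both period and group differ, so the two effects have to be weighed against each other.
As > Rb: relative to Rb, both the across-period and down-group shifts push As's electron affinity up.
C > As: period and group pull opposite ways; the down-group shift dominates (122 vs 78 kJ/mol).
For reference (kJ/mol): C 122, As 78, Rb 47.
So from highest to lowest: C > As > Rb.

C, As, Rb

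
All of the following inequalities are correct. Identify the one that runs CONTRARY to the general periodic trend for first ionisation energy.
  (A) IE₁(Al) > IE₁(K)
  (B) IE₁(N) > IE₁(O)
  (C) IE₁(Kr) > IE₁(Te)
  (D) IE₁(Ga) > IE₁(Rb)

(B)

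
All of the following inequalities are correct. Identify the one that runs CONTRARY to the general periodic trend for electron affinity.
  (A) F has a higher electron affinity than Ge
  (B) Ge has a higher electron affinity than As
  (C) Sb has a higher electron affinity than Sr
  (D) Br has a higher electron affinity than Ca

(B)

The general trend: electron affinity increases across a period and decreases down a group.
(A) F (period 2, group 17) vs Ge (period 4, group 14): the stated order agrees with the simple trend.
(B) Ge (period 4, group 14) vs As (period 4, group 15): the stated order contradicts the simple trend.
(C) Sb (period 5, group 15) vs Sr (period 5, group 2): the stated order agrees with the simple trend.
(D) Br (period 4, group 17) vs Ca (period 4, group 2): the stated order agrees with the simple trend.
The exception is (B): adding an electron to As's half-filled 4p³ is unfavourable, so Ge (4p²) has the more exothermic EA.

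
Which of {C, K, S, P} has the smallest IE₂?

P

Consider each +1 ion: C⁺ still has 3 valence electrons; K⁺ is the bare [Ar] core; S⁺ still has 5 valence electrons; P⁺ still has 4 valence electrons.
Core electrons are held far more tightly than valence electrons, so K tops the IE_2 order.
Valence configurations: C⁺ [He]2s²2p¹, S⁺ [Ne]3s²3p³, P⁺ [Ne]3s²3p².
Tabulated IE_2 (kJ/mol): C 2353, K 3052, S 2252, P 1907.
Putting it together, IE_2: P < S < C < K.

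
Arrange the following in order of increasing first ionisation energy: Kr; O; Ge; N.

First ionization energy rises across a period (greater Z_eff holds electrons more tightly) and falls down a group (valence electrons are farther from the nucleus).
Neither a single period nor a single group — weigh both effects.
O > Ge: relative to Ge, both the across-period and down-group shifts push O's first ionization energy up.
Kr > O: period and group pull opposite ways; the across-period shift dominates (1351 vs 1314 kJ/mol).
N > Kr: period and group pull opposite ways; the down-group shift dominates (1402 vs 1351 kJ/mol).
Note the exception: N has a higher first ionization energy than O, contrary to the simple trend — pairing an electron in O's 2p⁴ costs repulsion energy, so O ionizes more easily than half-filled N (2p³).
Approximate values (kJ/mol): N 1402, O 1314, Ge 762, Kr 1351.
So from lowest to highest: Ge < O < Kr < N.

Ge, O, Kr, N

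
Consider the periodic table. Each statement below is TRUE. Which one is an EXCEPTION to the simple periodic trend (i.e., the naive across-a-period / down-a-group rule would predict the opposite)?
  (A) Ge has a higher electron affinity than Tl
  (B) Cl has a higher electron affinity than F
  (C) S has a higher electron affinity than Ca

(B)

The general trend: electron affinity increases across a period and decreases down a group.
(A) Ge (period 4, group 14) vs Tl (period 6, group 13): the stated order agrees with the simple trend.
(B) Cl (period 3, group 17) vs F (period 2, group 17): the stated order contradicts the simple trend.
(C) S (period 3, group 16) vs Ca (period 4, group 2): the stated order agrees with the simple trend.
The exception is (B): F's small 2p subshell makes the incoming electron feel strong e⁻–e⁻ repulsion, so Cl actually releases more energy on gaining an electron.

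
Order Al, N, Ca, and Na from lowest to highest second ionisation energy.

Ca < Al < N < Na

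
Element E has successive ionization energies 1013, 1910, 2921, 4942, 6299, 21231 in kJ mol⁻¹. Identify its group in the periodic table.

Group 15

Look for the largest jump between consecutive ionization energies: IE6/IE5 ≈ 3.4, far larger than any earlier ratio.
That jump marks the point where a core electron is being removed. So the atom has 5 valence electrons.
A main-group element with 5 valence electrons is in group 15.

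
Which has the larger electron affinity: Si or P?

Si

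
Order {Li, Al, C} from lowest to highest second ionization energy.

Al < C < Li

IE_2 is the cost of taking one more electron from the +1 cation: Li⁺ is the bare [He] core; Al⁺ still has 2 valence electrons; C⁺ still has 3 valence electrons.
Pulling an electron out of a noble-gas core costs far more than removing a remaining valence electron, so Li sits at the high end of IE_2.
Valence configurations: Al⁺ [Ne]3s², C⁺ [He]2s²2p¹.
Approximate IE_2 values (kJ/mol): Li 7298, Al 1817, C 2353.
So the second ionization energies run Al < C < Li.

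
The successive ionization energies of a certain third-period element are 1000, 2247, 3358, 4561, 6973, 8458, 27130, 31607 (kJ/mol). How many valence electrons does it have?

6

Look for the largest jump between consecutive ionization energies: IE7/IE6 ≈ 3.2, far larger than any earlier ratio.
That jump marks the point where a core electron is being removed. So the atom has 6 valence electrons.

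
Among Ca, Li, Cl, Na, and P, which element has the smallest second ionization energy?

Ca

IE_2 is the cost of taking one more electron from the +1 cation: Ca⁺ still has 1 valence electron; Li⁺ is the bare [He] core; Cl⁺ still has 6 valence electrons; Na⁺ is the bare [Ne] core; P⁺ still has 4 valence electrons.
Breaking into a closed-shell core is much more expensive than removing a leftover valence electron — Na and Li have the largest IE_2 here.
Valence configurations: Ca⁺ [Ar]4s¹, Cl⁺ [Ne]3s²3p⁴, P⁺ [Ne]3s²3p².
Tabulated IE_2 (kJ/mol): Ca 1145, Li 7298, Cl 2298, Na 4562, P 1907.
Putting it together, IE_2: Ca < P < Cl < Na < Li.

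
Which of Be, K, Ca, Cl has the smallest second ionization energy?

Ca

Consider each +1 ion: Be⁺ still has 1 valence electron; K⁺ is the bare [Ar] core; Ca⁺ still has 1 valence electron; Cl⁺ still has 6 valence electrons.
Pulling an electron out of a noble-gas core costs far more than removing a remaining valence electron, so K sits at the high end of IE_2.
Valence configurations: Be⁺ [He]2s¹, Ca⁺ [Ar]4s¹, Cl⁺ [Ne]3s²3p⁴.
Tabulated IE_2 (kJ/mol): Be 1757, K 3052, Ca 1145, Cl 2298.
Overall IE_2 order: Ca < Be < Cl < K.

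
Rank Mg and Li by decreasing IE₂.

Li, Mg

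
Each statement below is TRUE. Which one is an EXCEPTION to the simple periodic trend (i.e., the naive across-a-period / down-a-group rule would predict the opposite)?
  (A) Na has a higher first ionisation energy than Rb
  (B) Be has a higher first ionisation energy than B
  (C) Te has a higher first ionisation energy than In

The general trend: first ionisation energy increases across a period and decreases down a group.
(A) Na (period 3, group 1) vs Rb (period 5, group 1): the stated order agrees with the simple trend.
(B) Be (period 2, group 2) vs B (period 2, group 13): the stated order contradicts the simple trend.
(C) Te (period 5, group 16) vs In (period 5, group 13): the stated order agrees with the simple trend.
The exception is (B): removing B's lone 2p electron is easier than breaking Be's filled 2s².

(B)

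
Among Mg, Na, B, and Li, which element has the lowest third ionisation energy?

IE_3 is the cost of taking one more electron from the +2 cation: Mg²⁺ is the bare [Ne] core; Na²⁺ is already 1 electron into the core; B²⁺ still has 1 valence electron; Li²⁺ is already 1 electron into the core.
Breaking into a closed-shell core is much more expensive than removing a leftover valence electron — Na, Mg and Li have the largest IE_3 here.
Approximate IE_3 values (kJ/mol): Mg 7733, Na 6910, B 3660, Li 11815.
Putting it together, IE_3: B < Na < Mg < Li.

B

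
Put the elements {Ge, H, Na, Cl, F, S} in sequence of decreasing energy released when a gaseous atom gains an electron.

Cl > F > S > Ge > H > Na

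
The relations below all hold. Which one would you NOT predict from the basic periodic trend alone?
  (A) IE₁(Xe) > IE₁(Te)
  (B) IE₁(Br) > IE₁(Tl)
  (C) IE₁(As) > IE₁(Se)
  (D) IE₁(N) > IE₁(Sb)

(C)

The general trend: first ionization energy increases across a period and decreases down a group.
(A) Xe (period 5, group 18) vs Te (period 5, group 16): the stated order agrees with the simple trend.
(B) Br (period 4, group 17) vs Tl (period 6, group 13): the stated order agrees with the simple trend.
(C) As (period 4, group 15) vs Se (period 4, group 16): the stated order contradicts the simple trend.
(D) N (period 2, group 15) vs Sb (period 5, group 15): the stated order agrees with the simple trend.
The exception is (C): Se (4p⁴) ionizes more easily than half-filled As (4p³).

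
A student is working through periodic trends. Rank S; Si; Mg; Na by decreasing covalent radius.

Na > Mg > Si > S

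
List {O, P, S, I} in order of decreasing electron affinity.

Adding an electron releases more energy for atoms nearer the top right (short of the noble gases).
These span different periods and groups, so the two trends combine.
O > P: both effects reinforce here, so O is clearly the higher of the two.
S > O: this pair runs against the simple trend — see the exception note.
I > S: period and group pull opposite ways; the across-period shift dominates (295 vs 200 kJ/mol).
Note the exception: S has a higher electron affinity than O, contrary to the simple trend — the compact 2p subshell of O repels the added electron more than S's larger 3p does.
For reference (kJ/mol): O 141, P 72, S 200, I 295.
So from highest to lowest: I > S > O > P.

I > S > O > P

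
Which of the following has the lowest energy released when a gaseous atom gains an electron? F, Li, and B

B

Li is in period 2, group 1; B is in period 2, group 13; F is in period 2, group 17.
EA tends to increase across a period and decrease down a group, though the pattern is less regular than for IE or radius.
All lie in period 2; the across-period trend (electron affinity increases left to right) applies, with the exception below.
Note the exception: Li has a higher electron affinity than B, contrary to the simple trend — B's ns²np¹ configuration gives only a small electron affinity — the sparsely filled np subshell binds an added electron weakly.
Tabulated electron affinity (kJ/mol): Li 60, B 27, F 328.
The lowest energy released when a gaseous atom gains an electron among these belongs to B.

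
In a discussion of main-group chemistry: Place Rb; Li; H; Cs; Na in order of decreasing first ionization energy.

H is in period 1, group 1; Li is in period 2, group 1; Na is in period 3, group 1; Rb is in period 5, group 1; Cs is in period 6, group 1.
Across a period the outer electron is held more tightly (higher IE₁); down a group it sits in a higher shell, more shielded, and comes off more easily.
All are in group 1, so first ionization energy increases up the group.
So from highest to lowest: H > Li > Na > Rb > Cs.

H > Li > Na > Rb > Cs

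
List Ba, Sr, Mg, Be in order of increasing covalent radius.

Atomic radius shrinks across a period as nuclear charge pulls the same shell inward, and grows down a group as new shells are added.
All are in group 2, so atomic radius increases down the group.
So from smallest to largest: Be < Mg < Sr < Ba.

Be, Mg, Sr, Ba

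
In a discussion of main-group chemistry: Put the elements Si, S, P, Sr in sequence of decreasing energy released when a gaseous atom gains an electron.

Si is in period 3, group 14; P is in period 3, group 15; S is in period 3, group 16; Sr is in period 5, group 2.
EA tends to increase across a period and decrease down a group, though the pattern is less regular than for IE or radius.
These span different periods and groups, so the two trends combine.
P > Sr: both effects reinforce here, so P is clearly the higher of the two.
Si > P: this pair runs against the simple trend — see the exception note.
S > Si: S lies to the right of Si in period 3, so the across-period effect alone puts S higher.
Note the exception: Si has a higher electron affinity than P, contrary to the simple trend — adding an electron to P's half-filled 3p³ is unfavourable, so Si (3p²) has the more exothermic EA.
Approximate values (kJ/mol): Si 134, P 72, S 200, Sr 5.
So from highest to lowest: S > Si > P > Sr.

S, Si, P, Sr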